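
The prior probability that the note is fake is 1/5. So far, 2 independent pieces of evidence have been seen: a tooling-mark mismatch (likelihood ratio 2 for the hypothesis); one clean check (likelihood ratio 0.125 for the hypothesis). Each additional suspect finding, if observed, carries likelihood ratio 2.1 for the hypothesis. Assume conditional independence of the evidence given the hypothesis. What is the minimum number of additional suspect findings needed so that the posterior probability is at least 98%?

9

Prior odds = 0.2/0.8 = 0.25.
Combined Bayes factor of the evidence already in hand = 2 × 0.125 = 0.25.
Odds after that evidence = 0.25 × 0.25 = 0.0625.
Target odds = 0.98/0.02 = 49.
Need 2.1ⁿ ≥ 49 ÷ 0.0625 = 784.
2.1⁸ ≈378.229 falls short of 784 but 2.1⁹ ≈794.28 reaches it, so n = 9.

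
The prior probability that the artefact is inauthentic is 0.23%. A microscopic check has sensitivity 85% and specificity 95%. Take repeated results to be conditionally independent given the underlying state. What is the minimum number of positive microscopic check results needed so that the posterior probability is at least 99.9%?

5

Prior odds = 0.0023/0.9977 = 23/9977.
False-positive rate = 1 − 0.95 = 0.05; likelihood ratio of a positive = 0.85/0.05 = 17.
Target posterior odds = 0.999/0.001 = 999.
Need (23/9977) × 17ⁿ ≥ 999, i.e. 17ⁿ ≥ 9967023/23.
17⁴ = 83521 falls short of 9967023/23 but 17⁵ = 1419857 reaches it, so n = 5.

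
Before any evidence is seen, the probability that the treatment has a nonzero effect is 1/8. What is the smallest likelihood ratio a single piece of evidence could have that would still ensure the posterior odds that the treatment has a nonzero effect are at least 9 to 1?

Prior odds = 0.125/0.875 = 1/7.
Target odds = 9.
Required Bayes factor = 9 ÷ (1/7) = 63.

63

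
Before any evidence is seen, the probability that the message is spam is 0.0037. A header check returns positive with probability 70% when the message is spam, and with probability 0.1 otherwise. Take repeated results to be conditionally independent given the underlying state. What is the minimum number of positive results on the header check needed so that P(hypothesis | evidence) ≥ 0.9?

Prior odds = 0.0037/0.9963 = 37/9963.
Likelihood ratio of a positive result = 0.7/0.1 = 7.
Target odds: 0.9 ÷ 0.1 = 9.
Require 7ⁿ ≥ 9 ÷ (37/9963) = 89667/37.
7⁴ = 2401 falls short of 89667/37 but 7⁵ = 16807 reaches it, so n = 5.

5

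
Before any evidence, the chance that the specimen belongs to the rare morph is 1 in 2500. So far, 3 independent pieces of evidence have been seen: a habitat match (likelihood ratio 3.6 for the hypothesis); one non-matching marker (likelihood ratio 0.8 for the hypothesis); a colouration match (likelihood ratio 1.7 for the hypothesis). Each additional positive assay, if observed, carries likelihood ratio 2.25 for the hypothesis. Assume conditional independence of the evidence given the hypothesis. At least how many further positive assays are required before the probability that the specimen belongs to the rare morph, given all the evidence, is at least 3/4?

Prior odds = 0.0004/0.9996 = 1/2499.
Combined Bayes factor of the evidence already in hand = 3.6 × 0.8 × 1.7 = 4.896.
Odds after that evidence = (1/2499) × 4.896 = 12/6125.
Target odds = 0.75/0.25 = 3.
Need 2.25ⁿ ≥ 3 ÷ (12/6125) = 1531.25.
2.25⁹ = 387420489/262144 falls short of 1531.25 but 2.25¹⁰ ≈3325.26 reaches it, so n = 10.

10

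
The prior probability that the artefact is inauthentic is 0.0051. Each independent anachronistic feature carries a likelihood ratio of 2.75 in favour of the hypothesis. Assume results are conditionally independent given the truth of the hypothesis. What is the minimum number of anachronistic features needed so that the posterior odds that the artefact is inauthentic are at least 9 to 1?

8

Prior odds: 0.0051 ÷ 0.9949 = 51/9949.
Likelihood ratio per anachronistic feature = 2.75.
Target odds = 9.
Require 2.75ⁿ ≥ 9 ÷ (51/9949) = 29847/17.
2.75⁷ = 19487171/16384 falls short of 29847/17 but 2.75⁸ = 214358881/65536 reaches it, so n = 8.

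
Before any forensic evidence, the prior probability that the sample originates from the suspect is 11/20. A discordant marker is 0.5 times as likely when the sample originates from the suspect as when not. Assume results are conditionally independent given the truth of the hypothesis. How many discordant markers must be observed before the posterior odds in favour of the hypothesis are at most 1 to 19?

Prior odds = 0.55/0.45 = 11/9.
Likelihood ratio per discordant marker = 0.5.
Target odds = 1/19.
Need (11/9) × 0.5ⁿ ≤ 1/19, i.e. 0.5ⁿ ≤ 9/209.
0.5⁴ = 0.0625 is still above 9/209 but 0.5⁵ = 0.03125 is at or below it, so n = 5.

5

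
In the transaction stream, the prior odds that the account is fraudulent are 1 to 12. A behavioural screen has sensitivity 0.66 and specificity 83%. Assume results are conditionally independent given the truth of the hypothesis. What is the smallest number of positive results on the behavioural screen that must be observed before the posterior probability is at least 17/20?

Prior odds = 1/12.
False-positive rate = 1 − 0.83 = 0.17; likelihood ratio of a positive = 0.66/0.17 = 66/17.
Target posterior odds = 0.85/0.15 = 17/3.
Need (1/12) × (66/17)ⁿ ≥ 17/3, i.e. (66/17)ⁿ ≥ 68.
(66/17)³ = 287496/4913 falls short of 68 but (66/17)⁴ = 18974736/83521 reaches it, so n = 4.

4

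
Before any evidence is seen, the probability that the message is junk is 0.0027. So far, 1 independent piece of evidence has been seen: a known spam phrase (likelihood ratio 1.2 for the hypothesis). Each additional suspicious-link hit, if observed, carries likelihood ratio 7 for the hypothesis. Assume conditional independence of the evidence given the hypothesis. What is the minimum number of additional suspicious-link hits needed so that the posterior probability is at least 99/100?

6

Prior odds = 0.0027/0.9973 = 27/9973.
Bayes factor of the evidence already in hand = 1.2.
Odds after that evidence = (27/9973) × 1.2 = 162/49865.
Target odds = 0.99/0.01 = 99.
Need 7ⁿ ≥ 99 ÷ (162/49865) = 548515/18.
7⁵ = 16807 falls short of 548515/18 but 7⁶ = 117649 reaches it, so n = 6.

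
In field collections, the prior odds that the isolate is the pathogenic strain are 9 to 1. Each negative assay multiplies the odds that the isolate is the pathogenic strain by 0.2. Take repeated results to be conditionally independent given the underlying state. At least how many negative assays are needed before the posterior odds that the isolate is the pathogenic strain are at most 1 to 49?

4

Prior odds = 9.
Likelihood ratio per negative assay = 0.2.
Target odds = 1/49.
Require 0.2ⁿ ≤ 1/49 ÷ 9 = 1/441.
0.2³ = 0.008 is still above 1/441 but 0.2⁴ = 0.0016 is at or below it, so n = 4.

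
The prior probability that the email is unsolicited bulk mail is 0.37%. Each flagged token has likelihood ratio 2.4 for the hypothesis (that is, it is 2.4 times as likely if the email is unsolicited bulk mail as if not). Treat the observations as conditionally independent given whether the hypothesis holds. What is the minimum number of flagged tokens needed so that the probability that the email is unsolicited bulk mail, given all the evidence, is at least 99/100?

Prior odds: 0.0037 ÷ 0.9963 = 37/9963.
Likelihood ratio per flagged token = 2.4.
Target posterior odds = 0.99/0.01 = 99.
Require 2.4ⁿ ≥ 99 ÷ (37/9963) = 986337/37.
2.4¹¹ ≈15216.8 falls short of 986337/37 but 2.4¹² ≈36520.3 reaches it, so n = 12.

12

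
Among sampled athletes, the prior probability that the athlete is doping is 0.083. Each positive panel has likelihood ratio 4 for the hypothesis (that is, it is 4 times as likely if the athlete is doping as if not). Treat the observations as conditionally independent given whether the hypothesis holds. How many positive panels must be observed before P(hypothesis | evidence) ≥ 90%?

4

Prior odds: 0.083 ÷ 0.917 = 83/917.
Likelihood ratio per positive panel = 4.
Target odds: 0.9 ÷ 0.1 = 9.
Need (83/917) × 4ⁿ ≥ 9, i.e. 4ⁿ ≥ 8253/83.
4³ = 64 falls short of 8253/83 but 4⁴ = 256 reaches it, so n = 4.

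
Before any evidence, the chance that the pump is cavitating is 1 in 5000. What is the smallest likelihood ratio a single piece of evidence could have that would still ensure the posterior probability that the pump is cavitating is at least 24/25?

Prior odds = 0.0002/0.9998 = 1/4999.
Target odds = 0.96/0.04 = 24.
Required Bayes factor = 24 ÷ (1/4999) = 119976.

119976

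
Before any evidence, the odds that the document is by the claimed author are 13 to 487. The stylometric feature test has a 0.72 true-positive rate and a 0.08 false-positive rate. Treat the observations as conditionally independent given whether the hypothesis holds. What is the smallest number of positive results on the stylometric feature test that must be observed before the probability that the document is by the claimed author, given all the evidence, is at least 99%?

Prior odds = 13/487.
Likelihood ratio of a positive result = 0.72/0.08 = 9.
Target posterior odds = 0.99/0.01 = 99.
Require 9ⁿ ≥ 99 ÷ (13/487) = 48213/13.
9³ = 729 falls short of 48213/13 but 9⁴ = 6561 reaches it, so n = 4.

4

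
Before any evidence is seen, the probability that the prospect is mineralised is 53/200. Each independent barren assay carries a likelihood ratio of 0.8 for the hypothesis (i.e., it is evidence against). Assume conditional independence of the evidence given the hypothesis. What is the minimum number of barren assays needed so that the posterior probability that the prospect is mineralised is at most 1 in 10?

6

Prior odds: 0.265 ÷ 0.735 = 53/147.
Likelihood ratio per barren assay = 0.8.
Target posterior odds = 0.1/0.9 = 1/9.
Require 0.8ⁿ ≤ 1/9 ÷ (53/147) = 49/159.
0.8⁵ = 0.32768 is still above 49/159 but 0.8⁶ = 4096/15625 is at or below it, so n = 6.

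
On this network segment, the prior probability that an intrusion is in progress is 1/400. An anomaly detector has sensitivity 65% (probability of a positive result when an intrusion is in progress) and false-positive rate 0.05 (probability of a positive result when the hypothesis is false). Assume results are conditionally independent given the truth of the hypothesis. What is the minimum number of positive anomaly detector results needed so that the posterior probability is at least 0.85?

Prior odds: 0.0025 ÷ 0.9975 = 1/399.
Likelihood ratio of a positive result = 0.65/0.05 = 13.
Target posterior odds = 0.85/0.15 = 17/3.
Require 13ⁿ ≥ 17/3 ÷ (1/399) = 2261.
13³ = 2197 falls short of 2261 but 13⁴ = 28561 reaches it, so n = 4.

4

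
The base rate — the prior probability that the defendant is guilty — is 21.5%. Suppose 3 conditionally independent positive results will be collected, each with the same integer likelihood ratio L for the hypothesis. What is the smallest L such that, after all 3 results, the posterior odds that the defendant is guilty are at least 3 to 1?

Prior odds = 0.215/0.785 = 43/157.
Target odds = 3.
Need L³ ≥ 3 ÷ (43/157) = 471/43.
2³ = 8 < 471/43 ≤ 27 = 3³, so L = 3.

3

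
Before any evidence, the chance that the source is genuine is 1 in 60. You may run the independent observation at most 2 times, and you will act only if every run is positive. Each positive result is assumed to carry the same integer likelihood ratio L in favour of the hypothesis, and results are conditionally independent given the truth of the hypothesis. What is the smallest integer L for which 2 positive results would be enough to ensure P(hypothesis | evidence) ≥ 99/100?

Prior odds = (1/60)/(59/60) = 1/59.
Target odds = 0.99/0.01 = 99.
Need L² ≥ 99 ÷ (1/59) = 5841.
76² = 5776 < 5841 ≤ 5929 = 77², so L = 77.

77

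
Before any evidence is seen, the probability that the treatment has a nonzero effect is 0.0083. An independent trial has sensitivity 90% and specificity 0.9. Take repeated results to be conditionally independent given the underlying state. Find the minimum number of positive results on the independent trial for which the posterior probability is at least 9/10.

4

Prior odds: 0.0083 ÷ 0.9917 = 83/9917.
False-positive rate = 1 − 0.9 = 0.1; likelihood ratio of a positive = 0.9/0.1 = 9.
Target posterior odds = 0.9/0.1 = 9.
Need (83/9917) × 9ⁿ ≥ 9, i.e. 9ⁿ ≥ 89253/83.
9³ = 729 falls short of 89253/83 but 9⁴ = 6561 reaches it, so n = 4.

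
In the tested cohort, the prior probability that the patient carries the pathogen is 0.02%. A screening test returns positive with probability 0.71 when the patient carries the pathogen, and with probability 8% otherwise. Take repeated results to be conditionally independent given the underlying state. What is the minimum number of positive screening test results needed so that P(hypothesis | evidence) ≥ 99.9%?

8

Prior odds: 0.0002 ÷ 0.9998 = 1/4999.
Likelihood ratio of a positive result = 0.71/0.08 = 8.875.
Target odds: 0.999 ÷ 0.001 = 999.
Need (1/4999) × 8.875ⁿ ≥ 999, i.e. 8.875ⁿ ≥ 4994001.
8.875⁷ ≈4.33689e+06 falls short of 4994001 but 8.875⁸ ≈3.84899e+07 reaches it, so n = 8.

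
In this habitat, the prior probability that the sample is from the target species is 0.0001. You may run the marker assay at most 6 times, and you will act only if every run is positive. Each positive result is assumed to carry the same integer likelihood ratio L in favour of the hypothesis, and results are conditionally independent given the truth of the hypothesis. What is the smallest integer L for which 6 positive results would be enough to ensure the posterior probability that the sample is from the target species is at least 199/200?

12

Prior odds = 0.0001/0.9999 = 1/9999.
Target odds = 0.995/0.005 = 199.
Need L⁶ ≥ 199 ÷ (1/9999) = 1989801.
11⁶ = 1771561 < 1989801 ≤ 2985984 = 12⁶, so L = 12.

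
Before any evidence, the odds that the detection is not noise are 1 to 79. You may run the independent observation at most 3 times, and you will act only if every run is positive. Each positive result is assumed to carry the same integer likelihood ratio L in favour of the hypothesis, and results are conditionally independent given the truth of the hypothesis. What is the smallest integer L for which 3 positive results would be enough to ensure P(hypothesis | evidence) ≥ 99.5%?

Prior odds = 1/79.
Target odds = 0.995/0.005 = 199.
Need L³ ≥ 199 ÷ (1/79) = 15721.
25³ = 15625 < 15721 ≤ 17576 = 26³, so L = 26.

26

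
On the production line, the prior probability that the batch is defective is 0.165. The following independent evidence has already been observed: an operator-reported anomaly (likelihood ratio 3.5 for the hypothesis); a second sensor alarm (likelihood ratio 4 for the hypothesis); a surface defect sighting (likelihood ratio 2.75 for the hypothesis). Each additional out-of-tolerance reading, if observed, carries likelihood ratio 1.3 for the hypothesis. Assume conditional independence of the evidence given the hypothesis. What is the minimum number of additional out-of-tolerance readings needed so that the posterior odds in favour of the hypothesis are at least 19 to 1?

4

Prior odds = 0.165/0.835 = 33/167.
Combined Bayes factor of the evidence already in hand = 3.5 × 4 × 2.75 = 38.5.
Odds after that evidence = (33/167) × 38.5 = 2541/334.
Target odds = 19.
Need 1.3ⁿ ≥ 19 ÷ (2541/334) = 6346/2541.
1.3³ = 2.197 falls short of 6346/2541 but 1.3⁴ = 2.8561 reaches it, so n = 4.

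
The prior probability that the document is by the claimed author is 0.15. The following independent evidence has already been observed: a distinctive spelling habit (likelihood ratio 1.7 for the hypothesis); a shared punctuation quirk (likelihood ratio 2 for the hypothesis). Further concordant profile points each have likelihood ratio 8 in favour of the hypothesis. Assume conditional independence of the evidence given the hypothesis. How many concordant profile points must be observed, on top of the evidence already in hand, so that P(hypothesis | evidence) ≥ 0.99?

3

Prior odds = 0.15/0.85 = 3/17.
Combined Bayes factor of the evidence already in hand = 1.7 × 2 = 3.4.
Odds after that evidence = (3/17) × 3.4 = 0.6.
Target odds = 0.99/0.01 = 99.
Need 8ⁿ ≥ 99 ÷ 0.6 = 165.
8² = 64 falls short of 165 but 8³ = 512 reaches it, so n = 3.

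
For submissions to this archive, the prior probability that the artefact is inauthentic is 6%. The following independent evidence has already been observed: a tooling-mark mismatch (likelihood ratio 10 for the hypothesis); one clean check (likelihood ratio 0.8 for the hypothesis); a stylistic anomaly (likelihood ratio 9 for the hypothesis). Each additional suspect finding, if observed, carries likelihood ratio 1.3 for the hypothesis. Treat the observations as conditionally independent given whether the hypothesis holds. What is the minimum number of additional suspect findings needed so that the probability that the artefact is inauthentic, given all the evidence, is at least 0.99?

Prior odds = 0.06/0.94 = 3/47.
Combined Bayes factor of the evidence already in hand = 10 × 0.8 × 9 = 72.
Odds after that evidence = (3/47) × 72 = 216/47.
Target odds = 0.99/0.01 = 99.
Need 1.3ⁿ ≥ 99 ÷ (216/47) = 517/24.
1.3¹¹ ≈17.9216 falls short of 517/24 but 1.3¹² ≈23.2981 reaches it, so n = 12.

12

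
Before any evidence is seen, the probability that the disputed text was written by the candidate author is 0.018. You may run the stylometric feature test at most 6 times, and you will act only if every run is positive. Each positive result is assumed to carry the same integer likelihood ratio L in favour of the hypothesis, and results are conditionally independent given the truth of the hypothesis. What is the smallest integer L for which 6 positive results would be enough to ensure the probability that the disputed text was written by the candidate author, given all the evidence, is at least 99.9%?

7

Prior odds = 0.018/0.982 = 9/491.
Target odds = 0.999/0.001 = 999.
Need L⁶ ≥ 999 ÷ (9/491) = 54501.
6⁶ = 46656 < 54501 ≤ 117649 = 7⁶, so L = 7.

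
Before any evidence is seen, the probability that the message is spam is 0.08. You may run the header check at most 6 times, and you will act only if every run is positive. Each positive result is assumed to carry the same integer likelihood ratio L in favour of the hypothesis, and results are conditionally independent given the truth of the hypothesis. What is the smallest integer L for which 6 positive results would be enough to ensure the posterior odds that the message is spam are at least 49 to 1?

3

Prior odds = 0.08/0.92 = 2/23.
Target odds = 49.
Need L⁶ ≥ 49 ÷ (2/23) = 563.5.
2⁶ = 64 < 563.5 ≤ 729 = 3⁶, so L = 3.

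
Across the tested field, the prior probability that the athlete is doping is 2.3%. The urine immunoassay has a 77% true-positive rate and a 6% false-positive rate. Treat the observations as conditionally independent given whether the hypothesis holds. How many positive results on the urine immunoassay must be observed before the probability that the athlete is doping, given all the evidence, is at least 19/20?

3

Prior odds = 0.023/0.977 = 23/977.
Likelihood ratio of a positive result = 0.77/0.06 = 77/6.
Target posterior odds = 0.95/0.05 = 19.
Require (77/6)ⁿ ≥ 19 ÷ (23/977) = 18563/23.
(77/6)² = 5929/36 falls short of 18563/23 but (77/6)³ = 456533/216 reaches it, so n = 3.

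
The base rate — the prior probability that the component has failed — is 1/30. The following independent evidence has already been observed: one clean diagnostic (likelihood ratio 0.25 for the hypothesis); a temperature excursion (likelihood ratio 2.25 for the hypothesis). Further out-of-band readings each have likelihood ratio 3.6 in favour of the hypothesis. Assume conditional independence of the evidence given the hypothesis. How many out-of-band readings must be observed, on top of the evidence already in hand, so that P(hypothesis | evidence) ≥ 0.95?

Prior odds = (1/30)/(29/30) = 1/29.
Combined Bayes factor of the evidence already in hand = 0.25 × 2.25 = 0.5625.
Odds after that evidence = (1/29) × 0.5625 = 9/464.
Target odds = 0.95/0.05 = 19.
Need 3.6ⁿ ≥ 19 ÷ (9/464) = 8816/9.
3.6⁵ = 604.66176 falls short of 8816/9 but 3.6⁶ = 34012224/15625 reaches it, so n = 6.

6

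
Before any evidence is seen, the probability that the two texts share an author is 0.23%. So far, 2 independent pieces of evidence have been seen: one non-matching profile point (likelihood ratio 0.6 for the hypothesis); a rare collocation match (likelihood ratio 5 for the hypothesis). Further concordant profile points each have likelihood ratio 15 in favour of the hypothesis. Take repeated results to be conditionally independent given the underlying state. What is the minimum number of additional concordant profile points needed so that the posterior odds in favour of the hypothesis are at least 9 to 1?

3

Prior odds = 0.0023/0.9977 = 23/9977.
Combined Bayes factor of the evidence already in hand = 0.6 × 5 = 3.
Odds after that evidence = (23/9977) × 3 = 69/9977.
Target odds = 9.
Need 15ⁿ ≥ 9 ÷ (69/9977) = 29931/23.
15² = 225 falls short of 29931/23 but 15³ = 3375 reaches it, so n = 3.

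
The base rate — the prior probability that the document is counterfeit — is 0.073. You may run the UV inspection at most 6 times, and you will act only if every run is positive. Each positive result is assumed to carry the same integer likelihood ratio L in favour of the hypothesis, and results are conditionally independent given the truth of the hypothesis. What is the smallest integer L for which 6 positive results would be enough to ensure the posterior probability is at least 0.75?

2

Prior odds = 0.073/0.927 = 73/927.
Target odds = 0.75/0.25 = 3.
Need L⁶ ≥ 3 ÷ (73/927) = 2781/73.
1⁶ = 1 < 2781/73 ≤ 64 = 2⁶, so L = 2.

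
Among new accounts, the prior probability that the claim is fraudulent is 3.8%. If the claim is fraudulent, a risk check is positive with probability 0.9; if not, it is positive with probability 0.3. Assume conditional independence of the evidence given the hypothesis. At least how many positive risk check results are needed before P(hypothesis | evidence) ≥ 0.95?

Prior odds = 0.038/0.962 = 19/481.
Likelihood ratio of a positive = 0.9/0.3 = 3.
Target odds: 0.95 ÷ 0.05 = 19.
Require 3ⁿ ≥ 19 ÷ (19/481) = 481.
3⁵ = 243 falls short of 481 but 3⁶ = 729 reaches it, so n = 6.

6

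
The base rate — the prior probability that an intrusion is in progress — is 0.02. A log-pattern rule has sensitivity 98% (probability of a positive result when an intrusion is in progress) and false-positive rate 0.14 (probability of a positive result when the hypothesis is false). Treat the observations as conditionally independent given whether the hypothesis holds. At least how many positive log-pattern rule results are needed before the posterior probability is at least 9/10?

4

Prior odds: 0.02 ÷ 0.98 = 1/49.
Likelihood ratio of a positive result = 0.98/0.14 = 7.
Target posterior odds = 0.9/0.1 = 9.
Need (1/49) × 7ⁿ ≥ 9, i.e. 7ⁿ ≥ 441.
7³ = 343 falls short of 441 but 7⁴ = 2401 reaches it, so n = 4.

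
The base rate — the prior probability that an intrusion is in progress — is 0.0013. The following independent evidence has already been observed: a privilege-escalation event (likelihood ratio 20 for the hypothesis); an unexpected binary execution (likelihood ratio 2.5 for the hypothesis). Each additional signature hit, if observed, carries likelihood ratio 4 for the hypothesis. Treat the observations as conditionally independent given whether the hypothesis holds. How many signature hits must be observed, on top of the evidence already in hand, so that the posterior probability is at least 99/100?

Prior odds = 0.0013/0.9987 = 13/9987.
Combined Bayes factor of the evidence already in hand = 20 × 2.5 = 50.
Odds after that evidence = (13/9987) × 50 = 650/9987.
Target odds = 0.99/0.01 = 99.
Need 4ⁿ ≥ 99 ÷ (650/9987) = 988713/650.
4⁵ = 1024 falls short of 988713/650 but 4⁶ = 4096 reaches it, so n = 6.

6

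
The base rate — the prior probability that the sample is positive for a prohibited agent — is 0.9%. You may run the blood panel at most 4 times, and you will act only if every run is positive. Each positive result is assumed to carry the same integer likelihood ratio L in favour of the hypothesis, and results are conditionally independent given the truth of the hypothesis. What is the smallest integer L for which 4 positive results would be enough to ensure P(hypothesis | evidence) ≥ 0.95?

7

Prior odds = 0.009/0.991 = 9/991.
Target odds = 0.95/0.05 = 19.
Need L⁴ ≥ 19 ÷ (9/991) = 18829/9.
6⁴ = 1296 < 18829/9 ≤ 2401 = 7⁴, so L = 7.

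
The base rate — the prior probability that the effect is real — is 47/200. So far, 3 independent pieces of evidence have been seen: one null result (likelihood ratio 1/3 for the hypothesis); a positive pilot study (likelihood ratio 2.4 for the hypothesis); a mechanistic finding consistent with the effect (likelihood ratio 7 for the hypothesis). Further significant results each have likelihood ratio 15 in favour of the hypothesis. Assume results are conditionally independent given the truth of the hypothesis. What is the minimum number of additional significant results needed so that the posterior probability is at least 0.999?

Prior odds = 0.235/0.765 = 47/153.
Combined Bayes factor of the evidence already in hand = (1/3) × 2.4 × 7 = 5.6.
Odds after that evidence = (47/153) × 5.6 = 1316/765.
Target odds = 0.999/0.001 = 999.
Need 15ⁿ ≥ 999 ÷ (1316/765) = 764235/1316.
15² = 225 falls short of 764235/1316 but 15³ = 3375 reaches it, so n = 3.

3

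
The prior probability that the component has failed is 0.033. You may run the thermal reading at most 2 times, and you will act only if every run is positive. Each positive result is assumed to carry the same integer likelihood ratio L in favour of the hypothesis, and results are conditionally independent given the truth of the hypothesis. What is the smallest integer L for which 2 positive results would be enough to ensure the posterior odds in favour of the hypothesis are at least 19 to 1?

Prior odds = 0.033/0.967 = 33/967.
Target odds = 19.
Need L² ≥ 19 ÷ (33/967) = 18373/33.
23² = 529 < 18373/33 ≤ 576 = 24², so L = 24.

24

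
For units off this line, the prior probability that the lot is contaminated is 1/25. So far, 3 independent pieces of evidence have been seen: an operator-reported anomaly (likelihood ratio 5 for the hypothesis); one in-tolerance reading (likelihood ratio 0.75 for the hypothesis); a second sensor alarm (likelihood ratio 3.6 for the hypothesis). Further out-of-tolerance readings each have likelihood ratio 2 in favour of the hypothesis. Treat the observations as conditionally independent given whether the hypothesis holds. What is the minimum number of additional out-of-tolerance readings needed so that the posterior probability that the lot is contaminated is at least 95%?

Prior odds = 0.04/0.96 = 1/24.
Combined Bayes factor of the evidence already in hand = 5 × 0.75 × 3.6 = 13.5.
Odds after that evidence = (1/24) × 13.5 = 0.5625.
Target odds = 0.95/0.05 = 19.
Need 2ⁿ ≥ 19 ÷ 0.5625 = 304/9.
2⁵ = 32 falls short of 304/9 but 2⁶ = 64 reaches it, so n = 6.

6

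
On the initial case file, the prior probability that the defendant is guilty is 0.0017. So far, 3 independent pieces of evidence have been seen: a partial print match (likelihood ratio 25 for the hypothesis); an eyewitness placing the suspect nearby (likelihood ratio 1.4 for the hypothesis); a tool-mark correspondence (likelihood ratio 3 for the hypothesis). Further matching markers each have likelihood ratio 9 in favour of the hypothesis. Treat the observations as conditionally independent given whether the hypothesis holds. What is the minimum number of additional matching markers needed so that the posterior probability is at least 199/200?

4

Prior odds = 0.0017/0.9983 = 17/9983.
Combined Bayes factor of the evidence already in hand = 25 × 1.4 × 3 = 105.
Odds after that evidence = (17/9983) × 105 = 1785/9983.
Target odds = 0.995/0.005 = 199.
Need 9ⁿ ≥ 199 ÷ (1785/9983) = 1986617/1785.
9³ = 729 falls short of 1986617/1785 but 9⁴ = 6561 reaches it, so n = 4.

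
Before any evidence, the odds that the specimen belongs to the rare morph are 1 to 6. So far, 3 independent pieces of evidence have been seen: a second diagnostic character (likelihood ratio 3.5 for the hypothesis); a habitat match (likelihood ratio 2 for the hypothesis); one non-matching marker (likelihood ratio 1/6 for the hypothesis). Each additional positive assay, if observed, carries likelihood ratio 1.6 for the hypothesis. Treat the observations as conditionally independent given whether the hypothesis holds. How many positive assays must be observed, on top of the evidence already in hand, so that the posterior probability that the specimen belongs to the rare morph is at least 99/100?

Prior odds = 1/6.
Combined Bayes factor of the evidence already in hand = 3.5 × 2 × (1/6) = 7/6.
Odds after that evidence = (1/6) × 7/6 = 7/36.
Target odds = 0.99/0.01 = 99.
Need 1.6ⁿ ≥ 99 ÷ (7/36) = 3564/7.
1.6¹³ ≈450.36 falls short of 3564/7 but 1.6¹⁴ ≈720.576 reaches it, so n = 14.

14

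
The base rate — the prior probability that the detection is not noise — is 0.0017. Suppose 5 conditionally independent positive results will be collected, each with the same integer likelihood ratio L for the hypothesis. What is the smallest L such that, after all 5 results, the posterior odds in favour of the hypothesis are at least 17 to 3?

6

Prior odds = 0.0017/0.9983 = 17/9983.
Target odds = 17/3.
Need L⁵ ≥ 17/3 ÷ (17/9983) = 9983/3.
5⁵ = 3125 < 9983/3 ≤ 7776 = 6⁵, so L = 6.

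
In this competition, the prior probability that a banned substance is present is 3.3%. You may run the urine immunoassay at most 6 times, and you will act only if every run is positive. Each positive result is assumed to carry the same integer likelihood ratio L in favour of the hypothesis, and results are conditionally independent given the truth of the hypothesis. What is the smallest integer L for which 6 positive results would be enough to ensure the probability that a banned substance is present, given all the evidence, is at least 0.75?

3

Prior odds = 0.033/0.967 = 33/967.
Target odds = 0.75/0.25 = 3.
Need L⁶ ≥ 3 ÷ (33/967) = 967/11.
2⁶ = 64 < 967/11 ≤ 729 = 3⁶, so L = 3.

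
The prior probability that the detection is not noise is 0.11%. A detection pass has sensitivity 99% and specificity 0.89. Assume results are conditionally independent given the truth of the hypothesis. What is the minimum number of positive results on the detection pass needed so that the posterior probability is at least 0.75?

Prior odds: 0.0011 ÷ 0.9989 = 11/9989.
False-positive rate = 1 − 0.89 = 0.11; likelihood ratio of a positive = 0.99/0.11 = 9.
Target posterior odds = 0.75/0.25 = 3.
Require 9ⁿ ≥ 3 ÷ (11/9989) = 29967/11.
9³ = 729 falls short of 29967/11 but 9⁴ = 6561 reaches it, so n = 4.

4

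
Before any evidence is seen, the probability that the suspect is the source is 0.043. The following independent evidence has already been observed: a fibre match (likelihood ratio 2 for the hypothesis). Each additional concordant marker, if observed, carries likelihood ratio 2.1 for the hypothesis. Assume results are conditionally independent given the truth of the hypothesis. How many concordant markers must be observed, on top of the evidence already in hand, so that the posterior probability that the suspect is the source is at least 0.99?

Prior odds = 0.043/0.957 = 43/957.
Bayes factor of the evidence already in hand = 2.
Odds after that evidence = (43/957) × 2 = 86/957.
Target odds = 0.99/0.01 = 99.
Need 2.1ⁿ ≥ 99 ÷ (86/957) = 94743/86.
2.1⁹ ≈794.28 falls short of 94743/86 but 2.1¹⁰ ≈1667.99 reaches it, so n = 10.

10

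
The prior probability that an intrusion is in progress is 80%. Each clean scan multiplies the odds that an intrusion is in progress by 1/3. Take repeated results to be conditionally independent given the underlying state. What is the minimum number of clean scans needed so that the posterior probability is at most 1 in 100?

6

Prior odds = 0.8/0.2 = 4.
Likelihood ratio per clean scan = 1/3.
Target odds: 0.01 ÷ 0.99 = 1/99.
Need 4 × (1/3)ⁿ ≤ 1/99, i.e. (1/3)ⁿ ≤ 1/396.
(1/3)⁵ = 1/243 is still above 1/396 but (1/3)⁶ = 1/729 is at or below it, so n = 6.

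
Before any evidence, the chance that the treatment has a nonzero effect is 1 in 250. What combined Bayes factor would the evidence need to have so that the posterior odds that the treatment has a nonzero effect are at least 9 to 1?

2241

Prior odds = 0.004/0.996 = 1/249.
Target odds = 9.
Required Bayes factor = 9 ÷ (1/249) = 2241.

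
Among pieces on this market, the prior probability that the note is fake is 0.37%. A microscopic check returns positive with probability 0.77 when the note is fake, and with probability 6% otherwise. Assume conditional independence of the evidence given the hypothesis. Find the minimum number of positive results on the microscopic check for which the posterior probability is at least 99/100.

4

Prior odds = 0.0037/0.9963 = 37/9963.
Likelihood ratio of a positive result = 0.77/0.06 = 77/6.
Target odds: 0.99 ÷ 0.01 = 99.
Require (77/6)ⁿ ≥ 99 ÷ (37/9963) = 986337/37.
(77/6)³ = 456533/216 falls short of 986337/37 but (77/6)⁴ = 35153041/1296 reaches it, so n = 4.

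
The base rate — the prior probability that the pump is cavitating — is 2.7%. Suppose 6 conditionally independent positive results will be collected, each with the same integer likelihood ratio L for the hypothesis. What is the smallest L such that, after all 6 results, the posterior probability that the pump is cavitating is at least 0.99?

4

Prior odds = 0.027/0.973 = 27/973.
Target odds = 0.99/0.01 = 99.
Need L⁶ ≥ 99 ÷ (27/973) = 10703/3.
3⁶ = 729 < 10703/3 ≤ 4096 = 4⁶, so L = 4.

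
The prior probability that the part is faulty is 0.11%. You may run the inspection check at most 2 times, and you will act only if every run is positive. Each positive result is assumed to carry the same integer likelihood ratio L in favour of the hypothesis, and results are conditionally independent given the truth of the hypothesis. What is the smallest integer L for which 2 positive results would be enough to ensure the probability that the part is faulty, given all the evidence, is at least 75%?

53

Prior odds = 0.0011/0.9989 = 11/9989.
Target odds = 0.75/0.25 = 3.
Need L² ≥ 3 ÷ (11/9989) = 29967/11.
52² = 2704 < 29967/11 ≤ 2809 = 53², so L = 53.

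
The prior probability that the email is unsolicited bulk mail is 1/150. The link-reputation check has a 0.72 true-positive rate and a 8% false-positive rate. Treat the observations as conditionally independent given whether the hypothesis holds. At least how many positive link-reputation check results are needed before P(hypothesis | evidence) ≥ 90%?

Prior odds = (1/150)/(149/150) = 1/149.
Likelihood ratio of a positive result = 0.72/0.08 = 9.
Target posterior odds = 0.9/0.1 = 9.
Require 9ⁿ ≥ 9 ÷ (1/149) = 1341.
9³ = 729 falls short of 1341 but 9⁴ = 6561 reaches it, so n = 4.

4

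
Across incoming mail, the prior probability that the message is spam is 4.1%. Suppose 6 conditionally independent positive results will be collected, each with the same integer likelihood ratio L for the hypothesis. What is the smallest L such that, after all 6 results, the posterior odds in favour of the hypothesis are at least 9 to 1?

Prior odds = 0.041/0.959 = 41/959.
Target odds = 9.
Need L⁶ ≥ 9 ÷ (41/959) = 8631/41.
2⁶ = 64 < 8631/41 ≤ 729 = 3⁶, so L = 3.

3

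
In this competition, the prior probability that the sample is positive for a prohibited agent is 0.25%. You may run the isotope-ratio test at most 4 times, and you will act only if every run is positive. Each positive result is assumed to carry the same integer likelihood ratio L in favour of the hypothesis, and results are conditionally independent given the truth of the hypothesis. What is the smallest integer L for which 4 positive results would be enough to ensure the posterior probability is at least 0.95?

Prior odds = 0.0025/0.9975 = 1/399.
Target odds = 0.95/0.05 = 19.
Need L⁴ ≥ 19 ÷ (1/399) = 7581.
9⁴ = 6561 < 7581 ≤ 10000 = 10⁴, so L = 10.

10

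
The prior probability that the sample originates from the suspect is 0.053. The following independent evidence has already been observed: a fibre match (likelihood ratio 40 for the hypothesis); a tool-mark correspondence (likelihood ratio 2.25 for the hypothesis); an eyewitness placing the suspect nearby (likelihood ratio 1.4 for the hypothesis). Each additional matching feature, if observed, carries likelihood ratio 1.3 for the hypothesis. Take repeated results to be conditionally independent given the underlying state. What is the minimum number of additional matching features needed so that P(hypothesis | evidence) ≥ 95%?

Prior odds = 0.053/0.947 = 53/947.
Combined Bayes factor of the evidence already in hand = 40 × 2.25 × 1.4 = 126.
Odds after that evidence = (53/947) × 126 = 6678/947.
Target odds = 0.95/0.05 = 19.
Need 1.3ⁿ ≥ 19 ÷ (6678/947) = 17993/6678.
1.3³ = 2.197 falls short of 17993/6678 but 1.3⁴ = 2.8561 reaches it, so n = 4.

4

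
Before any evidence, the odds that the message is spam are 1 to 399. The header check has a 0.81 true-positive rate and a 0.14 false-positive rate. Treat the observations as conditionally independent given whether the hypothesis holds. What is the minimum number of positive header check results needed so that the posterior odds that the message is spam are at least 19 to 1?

Prior odds = 1/399.
Likelihood ratio of a positive result = 0.81/0.14 = 81/14.
Target odds = 19.
Need (1/399) × (81/14)ⁿ ≥ 19, i.e. (81/14)ⁿ ≥ 7581.
(81/14)⁵ ≈6483.13 falls short of 7581 but (81/14)⁶ ≈37509.6 reaches it, so n = 6.

6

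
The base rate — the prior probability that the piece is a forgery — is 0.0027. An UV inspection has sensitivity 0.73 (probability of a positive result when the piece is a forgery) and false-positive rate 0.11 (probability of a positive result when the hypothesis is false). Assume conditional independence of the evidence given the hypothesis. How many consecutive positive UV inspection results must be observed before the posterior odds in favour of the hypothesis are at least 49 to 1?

Prior odds: 0.0027 ÷ 0.9973 = 27/9973.
Likelihood ratio of a positive result = 0.73/0.11 = 73/11.
Target odds = 49.
Need (27/9973) × (73/11)ⁿ ≥ 49, i.e. (73/11)ⁿ ≥ 488677/27.
(73/11)⁵ ≈12872.1 falls short of 488677/27 but (73/11)⁶ ≈85424.2 reaches it, so n = 6.

6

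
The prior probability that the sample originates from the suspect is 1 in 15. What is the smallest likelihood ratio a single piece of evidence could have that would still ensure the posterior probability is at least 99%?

1386

Prior odds = (1/15)/(14/15) = 1/14.
Target odds = 0.99/0.01 = 99.
Required Bayes factor = 99 ÷ (1/14) = 1386.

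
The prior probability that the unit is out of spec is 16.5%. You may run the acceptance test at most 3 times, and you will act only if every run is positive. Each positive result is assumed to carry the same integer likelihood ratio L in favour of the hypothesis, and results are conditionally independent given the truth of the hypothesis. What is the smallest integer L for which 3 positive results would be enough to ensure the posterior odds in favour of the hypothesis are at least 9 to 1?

4

Prior odds = 0.165/0.835 = 33/167.
Target odds = 9.
Need L³ ≥ 9 ÷ (33/167) = 501/11.
3³ = 27 < 501/11 ≤ 64 = 4³, so L = 4.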